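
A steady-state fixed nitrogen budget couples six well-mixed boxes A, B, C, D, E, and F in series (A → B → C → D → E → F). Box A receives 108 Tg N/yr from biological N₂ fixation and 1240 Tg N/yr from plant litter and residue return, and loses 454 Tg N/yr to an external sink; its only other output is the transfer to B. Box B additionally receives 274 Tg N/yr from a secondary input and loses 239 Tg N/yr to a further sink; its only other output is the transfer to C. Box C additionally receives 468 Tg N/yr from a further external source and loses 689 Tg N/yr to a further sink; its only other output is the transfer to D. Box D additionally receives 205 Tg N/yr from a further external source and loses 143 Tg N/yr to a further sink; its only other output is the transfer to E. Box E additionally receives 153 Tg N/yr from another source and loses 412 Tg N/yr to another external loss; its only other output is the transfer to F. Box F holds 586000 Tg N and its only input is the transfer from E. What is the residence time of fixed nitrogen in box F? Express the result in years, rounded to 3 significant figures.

1150 yr

Box A: F(A→B) = (108 + 1240) − 454 = 894.00 Tg N/yr.
Box B: F(B→C) = (894.00 + 274) − 239 = 929.00 Tg N/yr.
Box C: F(C→D) = (929.00 + 468) − 689 = 708.00 Tg N/yr.
Box D: F(D→E) = (708.00 + 205) − 143 = 770.00 Tg N/yr.
Box E: F(E→F) = (770.00 + 153) − 412 = 511.00 Tg N/yr.
Box F throughput = its input = 511.00 Tg N/yr; τ = 586000 / 511.00 = 1147 yr.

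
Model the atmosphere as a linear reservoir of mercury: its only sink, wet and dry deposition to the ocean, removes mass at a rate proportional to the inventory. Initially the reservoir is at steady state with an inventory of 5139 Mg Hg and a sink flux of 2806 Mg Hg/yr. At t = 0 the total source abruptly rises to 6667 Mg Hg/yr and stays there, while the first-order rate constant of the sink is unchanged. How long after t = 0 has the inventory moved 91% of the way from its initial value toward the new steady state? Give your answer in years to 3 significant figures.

τ = M₀/F₀ = 5139/2806 = 1.831 yr.
The remaining gap fraction is e^(−t/τ); 91% covered ⇒ e^(−t/τ) = 0.0900.
t = −τ ln(0.0900) = 1.831 × 2.408 = 4.410 yr.

4.41 yr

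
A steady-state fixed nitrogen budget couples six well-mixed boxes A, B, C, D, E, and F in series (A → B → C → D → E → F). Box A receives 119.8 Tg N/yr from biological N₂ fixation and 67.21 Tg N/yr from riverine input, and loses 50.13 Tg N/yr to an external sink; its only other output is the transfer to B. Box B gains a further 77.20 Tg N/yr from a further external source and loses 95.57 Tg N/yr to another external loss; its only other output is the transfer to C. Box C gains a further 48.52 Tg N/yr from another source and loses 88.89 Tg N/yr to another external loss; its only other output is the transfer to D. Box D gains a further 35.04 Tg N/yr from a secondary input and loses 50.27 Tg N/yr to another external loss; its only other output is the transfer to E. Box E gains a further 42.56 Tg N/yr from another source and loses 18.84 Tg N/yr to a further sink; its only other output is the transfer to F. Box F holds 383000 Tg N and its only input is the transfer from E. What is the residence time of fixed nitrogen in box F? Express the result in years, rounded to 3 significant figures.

Box A: F(A→B) = (119.8 + 67.21) − 50.13 = 136.88 Tg N/yr.
Box B: F(B→C) = (136.88 + 77.20) − 95.57 = 118.51 Tg N/yr.
Box C: F(C→D) = (118.51 + 48.52) − 88.89 = 78.140 Tg N/yr.
Box D: F(D→E) = (78.140 + 35.04) − 50.27 = 62.910 Tg N/yr.
Box E: F(E→F) = (62.910 + 42.56) − 18.84 = 86.630 Tg N/yr.
Box F throughput = its input = 86.630 Tg N/yr; τ = 383000 / 86.630 = 4421 yr.

4420 yr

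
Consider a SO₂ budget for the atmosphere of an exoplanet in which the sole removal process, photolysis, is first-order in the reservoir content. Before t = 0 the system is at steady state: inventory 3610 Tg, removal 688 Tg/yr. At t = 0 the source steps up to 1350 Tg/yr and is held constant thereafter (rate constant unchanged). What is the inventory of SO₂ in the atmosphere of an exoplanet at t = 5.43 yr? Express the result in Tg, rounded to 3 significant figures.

5850 Tg

τ = M₀/F₀ = 3610/688 = 5.247 yr; rate constant k = 1/τ.
New steady state M_∞ = F₁/k = F₁·τ = 1350 × 5.247 = 7083.6 Tg.
M(t) = M_∞ + (M₀ − M_∞)·e^(−t/τ); t/τ = 5.43/5.247 = 1.035, so e^(−t/τ) = 0.3553.
M(t) = 7083.6 − 3474 × 0.3553 = 5849.5 Tg.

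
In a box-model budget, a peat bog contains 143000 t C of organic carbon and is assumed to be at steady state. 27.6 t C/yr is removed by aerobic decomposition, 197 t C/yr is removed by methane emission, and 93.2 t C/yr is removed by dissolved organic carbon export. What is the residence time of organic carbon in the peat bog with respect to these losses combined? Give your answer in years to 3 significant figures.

Total removal = 27.60 + 197.0 + 93.20 = 317.80 t C/yr.
τ = M / ΣF_out = 143000 / 317.80 = 450.0 yr.

450 yr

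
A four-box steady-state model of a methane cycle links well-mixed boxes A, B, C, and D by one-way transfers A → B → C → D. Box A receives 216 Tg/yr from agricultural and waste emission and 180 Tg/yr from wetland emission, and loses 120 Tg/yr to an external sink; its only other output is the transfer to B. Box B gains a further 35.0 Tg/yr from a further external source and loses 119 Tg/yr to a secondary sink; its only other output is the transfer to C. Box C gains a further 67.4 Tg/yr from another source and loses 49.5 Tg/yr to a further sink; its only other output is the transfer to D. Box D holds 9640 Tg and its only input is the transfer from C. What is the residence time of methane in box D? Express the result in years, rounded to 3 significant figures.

45.9 yr

Box A: F(A→B) = (216 + 180) − 120 = 276.00 Tg/yr.
Box B: F(B→C) = (276.00 + 35.0) − 119 = 192.00 Tg/yr.
Box C: F(C→D) = (192.00 + 67.4) − 49.5 = 209.90 Tg/yr.
Box D throughput = its input = 209.90 Tg/yr; τ = 9640 / 209.90 = 45.93 yr.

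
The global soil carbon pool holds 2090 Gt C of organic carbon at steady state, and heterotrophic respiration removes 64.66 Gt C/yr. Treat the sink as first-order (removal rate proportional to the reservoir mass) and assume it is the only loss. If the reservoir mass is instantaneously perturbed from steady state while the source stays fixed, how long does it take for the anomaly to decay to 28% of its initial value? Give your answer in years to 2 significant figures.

For a linear reservoir the anomaly decays as exp(−t/τ) with τ = M/F = 2090/64.66 = 32.32 yr.
exp(−t/τ) = 0.28 ⇒ t = −τ ln(0.28) = 32.32 × 1.273 = 41.15 yr.

41 yr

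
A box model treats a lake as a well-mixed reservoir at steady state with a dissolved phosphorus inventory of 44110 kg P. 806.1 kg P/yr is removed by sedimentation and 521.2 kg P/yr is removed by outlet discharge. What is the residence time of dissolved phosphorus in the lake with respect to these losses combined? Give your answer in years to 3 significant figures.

33.2 yr

Total removal = 806.1 + 521.2 = 1327.3 kg P/yr.
τ = M / ΣF_out = 44110 / 1327.3 = 33.23 yr.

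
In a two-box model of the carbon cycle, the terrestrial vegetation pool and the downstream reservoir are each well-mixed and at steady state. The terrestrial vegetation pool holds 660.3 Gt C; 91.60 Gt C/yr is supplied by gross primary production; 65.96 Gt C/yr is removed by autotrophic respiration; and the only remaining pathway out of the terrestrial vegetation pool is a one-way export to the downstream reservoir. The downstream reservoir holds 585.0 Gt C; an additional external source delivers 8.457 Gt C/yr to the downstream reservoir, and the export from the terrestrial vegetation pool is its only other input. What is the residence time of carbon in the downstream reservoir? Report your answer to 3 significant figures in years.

17.2 yr

Balance the terrestrial vegetation pool: ΣF_in = 91.600 Gt C/yr.
Export to the downstream reservoir = ΣF_in − (65.96) = 25.640 Gt C/yr.
Total input to the downstream reservoir = 25.640 + 8.457 = 34.097 Gt C/yr; at steady state this equals its total output.
τ = M / F = 585.0 / 34.097 = 17.16 yr.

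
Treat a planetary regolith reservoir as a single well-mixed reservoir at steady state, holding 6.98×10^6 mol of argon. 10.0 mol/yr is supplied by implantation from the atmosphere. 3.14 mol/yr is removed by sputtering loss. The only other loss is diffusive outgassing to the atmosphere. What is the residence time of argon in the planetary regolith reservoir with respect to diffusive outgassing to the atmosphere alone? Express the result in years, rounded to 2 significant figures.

At steady state ΣF_in = ΣF_out.
ΣF_in = 10.000 mol/yr.
Diffusive outgassing to the atmosphere flux = ΣF_in − (3.14) = 10.000 − 3.140 = 6.860 mol/yr.
τ = M / F = 6.98×10^6 / 6.860 = 1.017×10^6 yr.

1.0×10^6 yr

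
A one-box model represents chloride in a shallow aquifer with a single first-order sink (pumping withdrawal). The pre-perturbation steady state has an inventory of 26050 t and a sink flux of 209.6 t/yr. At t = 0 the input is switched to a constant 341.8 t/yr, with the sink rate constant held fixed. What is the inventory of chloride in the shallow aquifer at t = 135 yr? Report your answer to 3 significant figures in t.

36900 t

The sink rate constant is k = F₀/M₀ = 209.6/26050 = 0.008046 yr⁻¹.
Solving dM/dt = F₁ − kM with M(0) = M₀ gives M(t) = F₁/k + (M₀ − F₁/k)·e^(−kt).
F₁/k = 341.8/0.008046 = 42480 t; kt = 0.008046 × 135 = 1.086, e^(−kt) = 0.3375.
M(135) = 42480 + (26050 − 42480) × 0.3375 = 42480 − 5545 = 36935 t.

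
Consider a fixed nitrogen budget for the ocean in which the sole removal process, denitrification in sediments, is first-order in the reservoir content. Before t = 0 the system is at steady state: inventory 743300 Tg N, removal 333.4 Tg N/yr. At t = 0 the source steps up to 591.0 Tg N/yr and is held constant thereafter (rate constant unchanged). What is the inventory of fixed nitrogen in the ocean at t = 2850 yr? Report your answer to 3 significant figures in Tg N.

Residence time τ = M₀/F₀ = 2229 yr. The eventual steady state is M_∞ = M₀·(F₁/F₀) = 743300 × 591.0/333.4 = 1.3176×10^6 Tg N.
The anomaly ΔM(t) = M(t) − M_∞ decays as ΔM₀·e^(−t/τ) with ΔM₀ = 743300 − 1.3176×10^6 = −574300 Tg N.
At t = 2850 yr, e^(−t/τ) = e^(−1.278) = 0.2785, so ΔM = −159900 Tg N and M = 1.3176×10^6 − 159900 = 1.1577×10^6 Tg N.

1.16×10^6 Tg N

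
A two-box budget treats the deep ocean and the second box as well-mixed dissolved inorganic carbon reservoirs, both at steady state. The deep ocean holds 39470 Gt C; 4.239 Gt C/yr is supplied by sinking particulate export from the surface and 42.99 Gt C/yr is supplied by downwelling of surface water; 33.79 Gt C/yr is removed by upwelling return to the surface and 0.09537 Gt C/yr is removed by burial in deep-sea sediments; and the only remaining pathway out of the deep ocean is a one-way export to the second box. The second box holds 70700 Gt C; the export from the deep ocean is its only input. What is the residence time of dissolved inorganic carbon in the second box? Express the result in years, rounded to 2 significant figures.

5300 yr

Balance the deep ocean: ΣF_in = 4.239 + 42.99 = 47.229 Gt C/yr.
Export to the second box = ΣF_in − (33.79 + 0.09537) = 13.344 Gt C/yr.
At steady state the output of the second box equals its input, 13.344 Gt C/yr.
τ = M / F = 70700 / 13.344 = 5298 yr.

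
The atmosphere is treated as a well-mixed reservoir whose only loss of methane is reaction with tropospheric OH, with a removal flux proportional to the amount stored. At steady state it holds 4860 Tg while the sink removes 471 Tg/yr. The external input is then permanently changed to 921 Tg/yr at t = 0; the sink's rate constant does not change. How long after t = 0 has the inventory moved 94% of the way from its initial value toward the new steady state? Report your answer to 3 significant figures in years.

τ = M₀/F₀ = 4860/471 = 10.32 yr.
The remaining gap fraction is e^(−t/τ); 94% covered ⇒ e^(−t/τ) = 0.0600.
t = −τ ln(0.0600) = 10.32 × 2.813 = 29.03 yr.

29.0 yr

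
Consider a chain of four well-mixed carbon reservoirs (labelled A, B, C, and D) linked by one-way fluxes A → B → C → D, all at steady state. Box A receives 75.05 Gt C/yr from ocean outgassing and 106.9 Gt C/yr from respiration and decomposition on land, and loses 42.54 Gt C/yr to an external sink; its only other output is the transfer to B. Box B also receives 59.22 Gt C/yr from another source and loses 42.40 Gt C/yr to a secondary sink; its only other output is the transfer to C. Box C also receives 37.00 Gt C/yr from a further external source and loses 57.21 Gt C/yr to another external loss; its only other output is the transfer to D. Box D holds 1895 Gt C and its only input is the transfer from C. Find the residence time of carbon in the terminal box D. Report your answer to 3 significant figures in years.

13.9 yr

Box A: F(A→B) = (75.05 + 106.9) − 42.54 = 139.41 Gt C/yr.
Box B: F(B→C) = (139.41 + 59.22) − 42.40 = 156.23 Gt C/yr.
Box C: F(C→D) = (156.23 + 37.00) − 57.21 = 136.02 Gt C/yr.
Box D throughput = its input = 136.02 Gt C/yr; τ = 1895 / 136.02 = 13.93 yr.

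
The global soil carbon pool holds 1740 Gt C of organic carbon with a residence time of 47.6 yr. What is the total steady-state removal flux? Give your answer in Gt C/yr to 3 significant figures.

F = M / τ = 1740 / 47.6 = 36.55 Gt C/yr.

36.6 Gt C/yr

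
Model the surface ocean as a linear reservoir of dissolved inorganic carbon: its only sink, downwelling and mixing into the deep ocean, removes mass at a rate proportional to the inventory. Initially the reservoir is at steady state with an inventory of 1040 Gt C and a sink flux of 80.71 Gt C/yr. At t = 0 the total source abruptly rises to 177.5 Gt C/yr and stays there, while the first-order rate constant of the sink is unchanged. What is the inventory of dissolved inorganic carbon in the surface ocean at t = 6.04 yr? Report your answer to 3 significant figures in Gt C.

Residence time τ = M₀/F₀ = 12.89 yr. The eventual steady state is M_∞ = M₀·(F₁/F₀) = 1040 × 177.5/80.71 = 2287.2 Gt C.
The anomaly ΔM(t) = M(t) − M_∞ decays as ΔM₀·e^(−t/τ) with ΔM₀ = 1040 − 2287.2 = −1247 Gt C.
At t = 6.04 yr, e^(−t/τ) = e^(−0.4687) = 0.6258, so ΔM = −780.5 Gt C and M = 2287.2 − 780.5 = 1506.7 Gt C.

1510 Gt C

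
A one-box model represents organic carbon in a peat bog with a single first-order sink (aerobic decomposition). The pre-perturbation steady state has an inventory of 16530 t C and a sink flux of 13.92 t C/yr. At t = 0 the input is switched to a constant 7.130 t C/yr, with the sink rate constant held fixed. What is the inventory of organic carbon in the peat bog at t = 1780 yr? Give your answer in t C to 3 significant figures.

10300 t C

Residence time τ = M₀/F₀ = 1188 yr. The eventual steady state is M_∞ = M₀·(F₁/F₀) = 16530 × 7.130/13.92 = 8466.9 t C.
The anomaly ΔM(t) = M(t) − M_∞ decays as ΔM₀·e^(−t/τ) with ΔM₀ = 16530 − 8466.9 = 8063 t C.
At t = 1780 yr, e^(−t/τ) = e^(−1.499) = 0.2234, so ΔM = 1801 t C and M = 8466.9 + 1801 = 10268 t C.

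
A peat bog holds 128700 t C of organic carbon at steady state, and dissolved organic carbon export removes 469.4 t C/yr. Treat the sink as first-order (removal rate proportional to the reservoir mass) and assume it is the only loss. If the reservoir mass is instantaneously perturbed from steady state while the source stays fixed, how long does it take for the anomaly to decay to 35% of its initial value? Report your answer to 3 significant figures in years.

For a linear reservoir the anomaly decays as exp(−t/τ) with τ = M/F = 128700/469.4 = 274.2 yr.
exp(−t/τ) = 0.35 ⇒ t = −τ ln(0.35) = 274.2 × 1.050 = 287.8 yr.

288 yr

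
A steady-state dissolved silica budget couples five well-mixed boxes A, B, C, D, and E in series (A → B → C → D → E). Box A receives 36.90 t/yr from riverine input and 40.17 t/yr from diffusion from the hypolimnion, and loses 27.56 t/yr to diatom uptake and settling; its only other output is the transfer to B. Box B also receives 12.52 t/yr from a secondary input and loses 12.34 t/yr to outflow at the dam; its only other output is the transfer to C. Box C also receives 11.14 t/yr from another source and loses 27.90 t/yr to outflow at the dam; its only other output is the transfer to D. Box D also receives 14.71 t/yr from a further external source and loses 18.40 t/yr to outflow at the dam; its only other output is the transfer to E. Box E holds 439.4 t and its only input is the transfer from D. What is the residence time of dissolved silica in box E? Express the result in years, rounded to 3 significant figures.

Box A: F(A→B) = (36.90 + 40.17) − 27.56 = 49.510 t/yr.
Box B: F(B→C) = (49.510 + 12.52) − 12.34 = 49.690 t/yr.
Box C: F(C→D) = (49.690 + 11.14) − 27.90 = 32.930 t/yr.
Box D: F(D→E) = (32.930 + 14.71) − 18.40 = 29.240 t/yr.
Box E throughput = its input = 29.240 t/yr; τ = 439.4 / 29.240 = 15.03 yr.

15.0 yr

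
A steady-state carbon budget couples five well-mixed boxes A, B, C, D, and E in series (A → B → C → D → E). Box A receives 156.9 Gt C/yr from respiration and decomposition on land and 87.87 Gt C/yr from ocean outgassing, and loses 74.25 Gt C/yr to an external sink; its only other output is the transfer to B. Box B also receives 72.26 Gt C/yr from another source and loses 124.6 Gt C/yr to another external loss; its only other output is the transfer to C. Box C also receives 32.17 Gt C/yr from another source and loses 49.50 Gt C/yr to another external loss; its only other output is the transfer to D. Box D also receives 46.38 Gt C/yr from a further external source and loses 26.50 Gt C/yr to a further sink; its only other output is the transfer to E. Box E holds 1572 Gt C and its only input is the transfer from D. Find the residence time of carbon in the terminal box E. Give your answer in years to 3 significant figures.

13.0 yr

Box A: F(A→B) = (156.9 + 87.87) − 74.25 = 170.52 Gt C/yr.
Box B: F(B→C) = (170.52 + 72.26) − 124.6 = 118.18 Gt C/yr.
Box C: F(C→D) = (118.18 + 32.17) − 49.50 = 100.85 Gt C/yr.
Box D: F(D→E) = (100.85 + 46.38) − 26.50 = 120.73 Gt C/yr.
Box E throughput = its input = 120.73 Gt C/yr; τ = 1572 / 120.73 = 13.02 yr.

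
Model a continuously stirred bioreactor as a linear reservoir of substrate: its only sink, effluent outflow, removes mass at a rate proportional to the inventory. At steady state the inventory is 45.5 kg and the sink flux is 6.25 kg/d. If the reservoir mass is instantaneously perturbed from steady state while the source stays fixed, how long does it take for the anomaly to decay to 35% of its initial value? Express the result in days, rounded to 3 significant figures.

7.64 d

For a linear reservoir the anomaly decays as exp(−t/τ) with τ = M/F = 45.5/6.25 = 7.280 d.
exp(−t/τ) = 0.35 ⇒ t = −τ ln(0.35) = 7.280 × 1.050 = 7.643 d.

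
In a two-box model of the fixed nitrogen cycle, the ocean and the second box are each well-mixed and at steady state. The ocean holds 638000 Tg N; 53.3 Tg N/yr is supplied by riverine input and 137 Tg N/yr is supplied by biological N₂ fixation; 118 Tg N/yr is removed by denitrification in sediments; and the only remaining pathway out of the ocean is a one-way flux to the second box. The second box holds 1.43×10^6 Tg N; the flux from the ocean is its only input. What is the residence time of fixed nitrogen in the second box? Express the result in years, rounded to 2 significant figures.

20000 yr

Balance the ocean: ΣF_in = 53.3 + 137 = 190.30 Tg N/yr.
Flux to the second box = ΣF_in − (118) = 72.300 Tg N/yr.
At steady state the output of the second box equals its input, 72.300 Tg N/yr.
τ = M / F = 1.43×10^6 / 72.300 = 19780 yr.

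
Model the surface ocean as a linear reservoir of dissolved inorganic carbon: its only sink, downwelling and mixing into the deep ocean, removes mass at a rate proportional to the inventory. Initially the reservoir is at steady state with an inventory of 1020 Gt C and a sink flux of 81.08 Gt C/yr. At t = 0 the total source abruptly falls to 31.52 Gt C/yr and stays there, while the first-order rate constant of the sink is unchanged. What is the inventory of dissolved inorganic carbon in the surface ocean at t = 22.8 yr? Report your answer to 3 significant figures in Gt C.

τ = M₀/F₀ = 1020/81.08 = 12.58 yr; rate constant k = 1/τ.
New steady state M_∞ = F₁/k = F₁·τ = 31.52 × 12.58 = 396.53 Gt C.
M(t) = M_∞ + (M₀ − M_∞)·e^(−t/τ); t/τ = 22.8/12.58 = 1.812, so e^(−t/τ) = 0.1633.
M(t) = 396.53 + 623.5 × 0.1633 = 498.32 Gt C.

498 Gt C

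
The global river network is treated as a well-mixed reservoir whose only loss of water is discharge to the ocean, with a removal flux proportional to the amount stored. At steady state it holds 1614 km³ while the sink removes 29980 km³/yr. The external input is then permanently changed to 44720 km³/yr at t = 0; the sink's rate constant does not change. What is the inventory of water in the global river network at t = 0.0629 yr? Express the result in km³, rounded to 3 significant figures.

2160 km³

τ = M₀/F₀ = 1614/29980 = 0.05384 yr; rate constant k = 1/τ.
New steady state M_∞ = F₁/k = F₁·τ = 44720 × 0.05384 = 2407.5 km³.
M(t) = M_∞ + (M₀ − M_∞)·e^(−t/τ); t/τ = 0.0629/0.05384 = 1.168, so e^(−t/τ) = 0.3109.
M(t) = 2407.5 − 793.5 × 0.3109 = 2160.8 km³.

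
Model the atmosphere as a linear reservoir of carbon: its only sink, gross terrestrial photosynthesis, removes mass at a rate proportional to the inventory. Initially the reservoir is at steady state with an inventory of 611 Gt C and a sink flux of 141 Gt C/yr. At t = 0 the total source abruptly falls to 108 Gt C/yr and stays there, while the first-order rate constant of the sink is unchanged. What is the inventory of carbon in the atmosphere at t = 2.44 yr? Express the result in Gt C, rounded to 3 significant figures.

549 Gt C

The sink rate constant is k = F₀/M₀ = 141/611 = 0.2308 yr⁻¹.
Solving dM/dt = F₁ − kM with M(0) = M₀ gives M(t) = F₁/k + (M₀ − F₁/k)·e^(−kt).
F₁/k = 108/0.2308 = 468.00 Gt C; kt = 0.2308 × 2.44 = 0.5631, e^(−kt) = 0.5695.
M(2.44) = 468.00 + (611 − 468.00) × 0.5695 = 468.00 + 81.43 = 549.43 Gt C.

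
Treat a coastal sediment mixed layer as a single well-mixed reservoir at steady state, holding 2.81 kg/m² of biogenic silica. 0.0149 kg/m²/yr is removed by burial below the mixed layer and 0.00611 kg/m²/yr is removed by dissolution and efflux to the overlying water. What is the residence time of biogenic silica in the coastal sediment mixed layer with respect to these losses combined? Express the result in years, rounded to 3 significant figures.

134 yr

Total removal = 0.01490 + 0.006110 = 0.021010 kg/m²/yr.
τ = M / ΣF_out = 2.81 / 0.021010 = 133.7 yr.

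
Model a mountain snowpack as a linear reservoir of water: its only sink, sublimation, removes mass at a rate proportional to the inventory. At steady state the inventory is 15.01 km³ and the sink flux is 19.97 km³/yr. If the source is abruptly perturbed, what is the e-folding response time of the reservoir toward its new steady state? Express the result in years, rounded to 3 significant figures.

For a linear reservoir the response time equals the residence time τ = M/F.
τ = 15.01 / 19.97 = 0.7516 yr.

0.752 yr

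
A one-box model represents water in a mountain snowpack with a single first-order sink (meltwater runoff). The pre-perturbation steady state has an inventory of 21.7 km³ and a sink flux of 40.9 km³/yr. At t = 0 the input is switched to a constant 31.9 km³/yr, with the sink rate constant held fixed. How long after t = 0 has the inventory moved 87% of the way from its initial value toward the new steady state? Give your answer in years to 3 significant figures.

1.08 yr

τ = M₀/F₀ = 21.7/40.9 = 0.5306 yr.
The remaining gap fraction is e^(−t/τ); 87% covered ⇒ e^(−t/τ) = 0.130.
t = −τ ln(0.130) = 0.5306 × 2.040 = 1.082 yr.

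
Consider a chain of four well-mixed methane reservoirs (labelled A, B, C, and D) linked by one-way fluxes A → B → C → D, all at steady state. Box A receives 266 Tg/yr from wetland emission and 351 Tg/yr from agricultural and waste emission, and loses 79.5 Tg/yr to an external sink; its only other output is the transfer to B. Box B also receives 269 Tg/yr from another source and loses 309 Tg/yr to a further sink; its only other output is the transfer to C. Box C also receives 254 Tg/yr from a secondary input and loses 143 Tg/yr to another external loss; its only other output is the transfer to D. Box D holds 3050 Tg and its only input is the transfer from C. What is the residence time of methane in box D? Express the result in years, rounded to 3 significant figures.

Box A: F(A→B) = (266 + 351) − 79.5 = 537.50 Tg/yr.
Box B: F(B→C) = (537.50 + 269) − 309 = 497.50 Tg/yr.
Box C: F(C→D) = (497.50 + 254) − 143 = 608.50 Tg/yr.
Box D throughput = its input = 608.50 Tg/yr; τ = 3050 / 608.50 = 5.012 yr.

5.01 yr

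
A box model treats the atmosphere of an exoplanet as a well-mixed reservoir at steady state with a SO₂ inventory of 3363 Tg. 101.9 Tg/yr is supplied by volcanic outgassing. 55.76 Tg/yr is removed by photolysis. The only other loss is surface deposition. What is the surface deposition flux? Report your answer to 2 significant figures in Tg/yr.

46 Tg/yr

At steady state ΣF_in = ΣF_out.
ΣF_in = 101.90 Tg/yr.
Surface deposition flux = ΣF_in − (55.76) = 101.90 − 55.76 = 46.14 Tg/yr.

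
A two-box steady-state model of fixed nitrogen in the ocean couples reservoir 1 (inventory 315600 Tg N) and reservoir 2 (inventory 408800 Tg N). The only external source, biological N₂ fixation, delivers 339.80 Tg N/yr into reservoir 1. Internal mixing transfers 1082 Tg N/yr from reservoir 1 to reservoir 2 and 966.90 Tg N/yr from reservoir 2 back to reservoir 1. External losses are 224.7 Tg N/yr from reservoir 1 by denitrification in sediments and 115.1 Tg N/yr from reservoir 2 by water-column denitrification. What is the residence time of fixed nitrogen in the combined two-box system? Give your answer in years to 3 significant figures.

2130 yr

Treat the two boxes together as one reservoir: the mixing fluxes between them are internal recycling, so τ = ΣM / Σ(external losses).
M_total = 315600 + 408800 = 724400 Tg N.
ΣF_external_out = 224.7 + 115.1 = 339.80 Tg N/yr.
τ = M_total / ΣF_ext = 724400 / 339.80 = 2132 yr.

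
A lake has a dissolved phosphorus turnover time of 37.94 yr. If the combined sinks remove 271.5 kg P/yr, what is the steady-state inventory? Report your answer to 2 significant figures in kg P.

τ = M/F ⇒ M = τ × F = 37.94 × 271.5 = 10300 kg P.

10000 kg P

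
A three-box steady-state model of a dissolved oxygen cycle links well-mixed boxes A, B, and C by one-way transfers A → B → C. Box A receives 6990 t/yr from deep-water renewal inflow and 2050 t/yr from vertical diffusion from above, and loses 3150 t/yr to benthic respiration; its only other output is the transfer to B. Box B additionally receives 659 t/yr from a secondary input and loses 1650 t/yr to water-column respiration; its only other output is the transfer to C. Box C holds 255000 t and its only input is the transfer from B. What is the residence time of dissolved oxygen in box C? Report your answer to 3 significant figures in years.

52.1 yr

Box A: F(A→B) = (6990 + 2050) − 3150 = 5890.0 t/yr.
Box B: F(B→C) = (5890.0 + 659) − 1650 = 4899.0 t/yr.
Box C throughput = its input = 4899.0 t/yr; τ = 255000 / 4899.0 = 52.05 yr.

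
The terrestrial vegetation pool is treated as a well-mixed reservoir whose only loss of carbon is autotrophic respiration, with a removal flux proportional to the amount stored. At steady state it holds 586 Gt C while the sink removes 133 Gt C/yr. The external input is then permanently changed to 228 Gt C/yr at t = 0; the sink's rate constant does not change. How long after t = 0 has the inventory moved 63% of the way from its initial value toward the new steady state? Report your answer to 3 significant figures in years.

4.38 yr

τ = M₀/F₀ = 586/133 = 4.406 yr.
The remaining gap fraction is e^(−t/τ); 63% covered ⇒ e^(−t/τ) = 0.370.
t = −τ ln(0.370) = 4.406 × 0.9943 = 4.381 yr.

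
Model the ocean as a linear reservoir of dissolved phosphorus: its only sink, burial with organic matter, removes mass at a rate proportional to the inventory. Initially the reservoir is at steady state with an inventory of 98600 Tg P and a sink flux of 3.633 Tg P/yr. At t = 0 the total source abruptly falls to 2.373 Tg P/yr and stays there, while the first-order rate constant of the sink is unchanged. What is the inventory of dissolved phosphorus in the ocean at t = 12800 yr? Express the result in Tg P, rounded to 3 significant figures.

Residence time τ = M₀/F₀ = 27140 yr. The eventual steady state is M_∞ = M₀·(F₁/F₀) = 98600 × 2.373/3.633 = 64403 Tg P.
The anomaly ΔM(t) = M(t) − M_∞ decays as ΔM₀·e^(−t/τ) with ΔM₀ = 98600 − 64403 = 34200 Tg P.
At t = 12800 yr, e^(−t/τ) = e^(−0.4716) = 0.6240, so ΔM = 21340 Tg P and M = 64403 + 21340 = 85742 Tg P.

85700 Tg P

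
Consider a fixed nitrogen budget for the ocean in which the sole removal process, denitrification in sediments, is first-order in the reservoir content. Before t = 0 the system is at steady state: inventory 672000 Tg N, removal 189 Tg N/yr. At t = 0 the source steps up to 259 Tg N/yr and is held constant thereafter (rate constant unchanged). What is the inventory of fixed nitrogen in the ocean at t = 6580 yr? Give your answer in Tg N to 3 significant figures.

The sink rate constant is k = F₀/M₀ = 189/672000 = 0.0002812 yr⁻¹.
Solving dM/dt = F₁ − kM with M(0) = M₀ gives M(t) = F₁/k + (M₀ − F₁/k)·e^(−kt).
F₁/k = 259/0.0002812 = 920890 Tg N; kt = 0.0002812 × 6580 = 1.851, e^(−kt) = 0.1571.
M(6580) = 920890 + (672000 − 920890) × 0.1571 = 920890 − 39110 = 881780 Tg N.

882000 Tg N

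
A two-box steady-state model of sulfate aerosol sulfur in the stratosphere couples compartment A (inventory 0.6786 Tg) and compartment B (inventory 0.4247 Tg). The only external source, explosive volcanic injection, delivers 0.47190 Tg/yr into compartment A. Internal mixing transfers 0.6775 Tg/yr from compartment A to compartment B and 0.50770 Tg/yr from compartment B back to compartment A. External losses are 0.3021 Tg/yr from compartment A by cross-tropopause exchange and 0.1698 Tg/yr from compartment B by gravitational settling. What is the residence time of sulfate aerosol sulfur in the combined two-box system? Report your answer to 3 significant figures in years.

2.34 yr

For the system as a whole, the A↔B exchange is internal and contributes nothing to the throughput; only the external sinks remove mass.
M_total = 0.6786 + 0.4247 = 1.1033 Tg.
ΣF_external_out = 0.3021 + 0.1698 = 0.47190 Tg/yr.
τ = M_total / ΣF_ext = 1.1033 / 0.47190 = 2.338 yr.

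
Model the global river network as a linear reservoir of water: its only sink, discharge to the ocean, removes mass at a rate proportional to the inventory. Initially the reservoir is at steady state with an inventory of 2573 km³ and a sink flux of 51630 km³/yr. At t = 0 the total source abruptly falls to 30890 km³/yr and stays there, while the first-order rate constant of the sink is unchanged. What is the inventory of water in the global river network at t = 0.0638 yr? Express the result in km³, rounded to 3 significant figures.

The sink rate constant is k = F₀/M₀ = 51630/2573 = 20.07 yr⁻¹.
Solving dM/dt = F₁ − kM with M(0) = M₀ gives M(t) = F₁/k + (M₀ − F₁/k)·e^(−kt).
F₁/k = 30890/20.07 = 1539.4 km³; kt = 20.07 × 0.0638 = 1.280, e^(−kt) = 0.2780.
M(0.0638) = 1539.4 + (2573 − 1539.4) × 0.2780 = 1539.4 + 287.3 = 1826.7 km³.

1830 km³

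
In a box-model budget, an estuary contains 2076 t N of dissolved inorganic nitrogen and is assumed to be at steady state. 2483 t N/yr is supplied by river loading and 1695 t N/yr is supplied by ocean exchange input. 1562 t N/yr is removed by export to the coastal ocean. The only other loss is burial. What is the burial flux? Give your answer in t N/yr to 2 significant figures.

At steady state ΣF_in = ΣF_out.
ΣF_in = 2483 + 1695 = 4178.0 t N/yr.
Burial flux = ΣF_in − (1562) = 4178.0 − 1562 = 2616 t N/yr.

2600 t N/yr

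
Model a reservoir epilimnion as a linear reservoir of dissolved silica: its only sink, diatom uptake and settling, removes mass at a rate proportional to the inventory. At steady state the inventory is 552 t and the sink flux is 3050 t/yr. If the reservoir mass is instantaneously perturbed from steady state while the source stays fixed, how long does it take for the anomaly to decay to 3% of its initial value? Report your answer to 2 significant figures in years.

For a linear reservoir the anomaly decays as exp(−t/τ) with τ = M/F = 552/3050 = 0.1810 yr.
exp(−t/τ) = 0.03 ⇒ t = −τ ln(0.03) = 0.1810 × 3.507 = 0.6346 yr.

0.63 yr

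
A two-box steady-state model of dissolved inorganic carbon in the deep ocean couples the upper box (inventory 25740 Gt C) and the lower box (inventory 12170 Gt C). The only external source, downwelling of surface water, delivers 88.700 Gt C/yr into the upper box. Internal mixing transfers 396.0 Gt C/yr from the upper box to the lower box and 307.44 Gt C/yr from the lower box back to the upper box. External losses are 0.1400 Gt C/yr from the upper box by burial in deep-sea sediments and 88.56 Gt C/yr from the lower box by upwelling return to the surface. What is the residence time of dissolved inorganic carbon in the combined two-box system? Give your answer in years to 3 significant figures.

427 yr

Treat the two boxes together as one reservoir: the mixing fluxes between them are internal recycling, so τ = ΣM / Σ(external losses).
M_total = 25740 + 12170 = 37910 Gt C.
ΣF_external_out = 0.1400 + 88.56 = 88.700 Gt C/yr.
τ = M_total / ΣF_ext = 37910 / 88.700 = 427.4 yr.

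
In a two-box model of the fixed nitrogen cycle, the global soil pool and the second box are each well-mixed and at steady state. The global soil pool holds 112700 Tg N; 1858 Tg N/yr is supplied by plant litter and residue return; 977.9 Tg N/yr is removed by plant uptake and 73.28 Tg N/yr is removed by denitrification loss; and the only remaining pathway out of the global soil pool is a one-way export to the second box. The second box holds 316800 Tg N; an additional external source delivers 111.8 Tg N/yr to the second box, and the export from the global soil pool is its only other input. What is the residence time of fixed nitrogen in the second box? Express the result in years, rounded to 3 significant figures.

Balance the global soil pool: ΣF_in = 1858.0 Tg N/yr.
Export to the second box = ΣF_in − (977.9 + 73.28) = 806.82 Tg N/yr.
Total input to the second box = 806.82 + 111.8 = 918.62 Tg N/yr; at steady state this equals its total output.
τ = M / F = 316800 / 918.62 = 344.9 yr.

345 yr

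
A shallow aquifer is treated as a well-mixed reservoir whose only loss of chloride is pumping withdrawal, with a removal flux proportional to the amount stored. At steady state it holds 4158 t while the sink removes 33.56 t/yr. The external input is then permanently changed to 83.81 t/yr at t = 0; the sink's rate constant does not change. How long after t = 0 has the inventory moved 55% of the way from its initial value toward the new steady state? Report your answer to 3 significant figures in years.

τ = M₀/F₀ = 4158/33.56 = 123.9 yr.
The remaining gap fraction is e^(−t/τ); 55% covered ⇒ e^(−t/τ) = 0.450.
t = −τ ln(0.450) = 123.9 × 0.7985 = 98.93 yr.

98.9 yr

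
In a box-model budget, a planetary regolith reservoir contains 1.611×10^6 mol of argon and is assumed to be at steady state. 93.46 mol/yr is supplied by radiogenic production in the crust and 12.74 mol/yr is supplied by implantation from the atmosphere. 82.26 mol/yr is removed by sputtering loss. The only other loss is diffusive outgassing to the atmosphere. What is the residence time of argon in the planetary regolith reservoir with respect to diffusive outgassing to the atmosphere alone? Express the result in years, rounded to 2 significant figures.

At steady state ΣF_in = ΣF_out.
ΣF_in = 93.46 + 12.74 = 106.20 mol/yr.
Diffusive outgassing to the atmosphere flux = ΣF_in − (82.26) = 106.20 − 82.26 = 23.94 mol/yr.
τ = M / F = 1.611×10^6 / 23.94 = 67290 yr.

67000 yr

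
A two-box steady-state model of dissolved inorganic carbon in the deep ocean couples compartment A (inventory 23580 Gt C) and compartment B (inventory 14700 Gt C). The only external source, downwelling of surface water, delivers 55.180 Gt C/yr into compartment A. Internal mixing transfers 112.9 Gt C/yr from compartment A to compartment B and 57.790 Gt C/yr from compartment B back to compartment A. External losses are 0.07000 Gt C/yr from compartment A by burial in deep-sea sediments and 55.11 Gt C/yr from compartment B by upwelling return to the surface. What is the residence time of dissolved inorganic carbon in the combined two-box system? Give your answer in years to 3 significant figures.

Residence time in the combined system uses the total inventory and the total *external* removal — internal exchanges between the two boxes cancel.
M_total = 23580 + 14700 = 38280 Gt C.
ΣF_external_out = 0.07000 + 55.11 = 55.180 Gt C/yr.
τ = M_total / ΣF_ext = 38280 / 55.180 = 693.7 yr.

694 yr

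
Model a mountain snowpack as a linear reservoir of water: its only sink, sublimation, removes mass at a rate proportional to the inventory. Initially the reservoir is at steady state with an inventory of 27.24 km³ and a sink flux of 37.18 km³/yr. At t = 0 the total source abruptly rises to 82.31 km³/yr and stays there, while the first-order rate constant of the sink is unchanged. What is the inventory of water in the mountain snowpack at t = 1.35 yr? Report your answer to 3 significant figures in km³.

τ = M₀/F₀ = 27.24/37.18 = 0.7327 yr; rate constant k = 1/τ.
New steady state M_∞ = F₁/k = F₁·τ = 82.31 × 0.7327 = 60.305 km³.
M(t) = M_∞ + (M₀ − M_∞)·e^(−t/τ); t/τ = 1.35/0.7327 = 1.843, so e^(−t/τ) = 0.1584.
M(t) = 60.305 − 33.06 × 0.1584 = 55.067 km³.

55.1 km³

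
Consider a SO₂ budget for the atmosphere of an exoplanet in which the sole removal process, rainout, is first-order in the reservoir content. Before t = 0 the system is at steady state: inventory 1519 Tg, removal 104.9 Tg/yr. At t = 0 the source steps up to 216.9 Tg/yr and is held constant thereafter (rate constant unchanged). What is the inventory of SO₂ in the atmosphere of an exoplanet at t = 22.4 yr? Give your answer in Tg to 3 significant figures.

τ = M₀/F₀ = 1519/104.9 = 14.48 yr; rate constant k = 1/τ.
New steady state M_∞ = F₁/k = F₁·τ = 216.9 × 14.48 = 3140.8 Tg.
M(t) = M_∞ + (M₀ − M_∞)·e^(−t/τ); t/τ = 22.4/14.48 = 1.547, so e^(−t/τ) = 0.2129.
M(t) = 3140.8 − 1622 × 0.2129 = 2795.5 Tg.

2800 Tg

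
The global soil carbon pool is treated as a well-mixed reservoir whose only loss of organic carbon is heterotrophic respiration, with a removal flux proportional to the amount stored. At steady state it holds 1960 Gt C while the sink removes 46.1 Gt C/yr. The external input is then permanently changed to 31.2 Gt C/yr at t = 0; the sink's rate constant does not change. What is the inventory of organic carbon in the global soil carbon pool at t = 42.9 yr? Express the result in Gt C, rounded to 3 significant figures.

τ = M₀/F₀ = 1960/46.1 = 42.52 yr; rate constant k = 1/τ.
New steady state M_∞ = F₁/k = F₁·τ = 31.2 × 42.52 = 1326.5 Gt C.
M(t) = M_∞ + (M₀ − M_∞)·e^(−t/τ); t/τ = 42.9/42.52 = 1.009, so e^(−t/τ) = 0.3646.
M(t) = 1326.5 + 633.5 × 0.3646 = 1557.5 Gt C.

1560 Gt C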